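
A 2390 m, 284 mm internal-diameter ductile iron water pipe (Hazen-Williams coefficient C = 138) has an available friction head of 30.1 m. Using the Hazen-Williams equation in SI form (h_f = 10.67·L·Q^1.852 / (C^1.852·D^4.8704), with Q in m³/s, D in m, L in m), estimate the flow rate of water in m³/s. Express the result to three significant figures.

Q ≈ 0.132 m³/s

Rearranging: Q = [h_f·C^1.852·D^4.8704 / (10.67·L)]^(1/1.852)
Q = [30.1·138^1.852·0.284^4.8704 / (10.67·2390)]^0.540 = 0.1322 m³/s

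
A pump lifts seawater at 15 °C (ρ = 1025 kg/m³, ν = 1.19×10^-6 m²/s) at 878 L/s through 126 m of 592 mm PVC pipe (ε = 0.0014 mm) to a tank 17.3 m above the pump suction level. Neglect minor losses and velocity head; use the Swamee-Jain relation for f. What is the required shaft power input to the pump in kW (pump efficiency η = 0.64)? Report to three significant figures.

V = 4Q/(πD²) = 3.190 m/s; Re = 1.59×10^6; ε/D = 2.36×10^-6; f = 0.01083
h_f = f(L/D)V²/2g = 1.196 m
Total head H = z + h_f = 17.3 + 1.196 = 18.50 m
P_hyd = ρgQH = 1025·9.81·0.878·18.50 = 163.3 kW
P_shaft = P_hyd/η = 163.3/0.64 = 255.1 kW

P_shaft ≈ 255 kW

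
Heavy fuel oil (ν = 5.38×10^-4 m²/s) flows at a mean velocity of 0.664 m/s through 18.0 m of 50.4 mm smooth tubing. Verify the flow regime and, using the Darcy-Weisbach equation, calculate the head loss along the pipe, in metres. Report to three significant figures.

h_f ≈ 8.26 m

Re = VD/ν = 0.664·0.05040/5.38×10^-4 = 62.2 → laminar (Re < 2300)
f = 64/Re = 1.029
h_f = f(L/D)V²/(2g) = 1.029·(18.0/0.05040)·0.664²/(2·9.81) = 8.257 m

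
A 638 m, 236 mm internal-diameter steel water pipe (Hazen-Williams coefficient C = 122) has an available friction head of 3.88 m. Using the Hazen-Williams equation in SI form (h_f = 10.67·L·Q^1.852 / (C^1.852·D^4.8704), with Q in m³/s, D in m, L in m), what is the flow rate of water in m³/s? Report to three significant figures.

Rearranging: Q = [h_f·C^1.852·D^4.8704 / (10.67·L)]^(1/1.852)
Q = [3.88·122^1.852·0.236^4.8704 / (10.67·638)]^0.540 = 0.04848 m³/s

Q ≈ 0.0485 m³/s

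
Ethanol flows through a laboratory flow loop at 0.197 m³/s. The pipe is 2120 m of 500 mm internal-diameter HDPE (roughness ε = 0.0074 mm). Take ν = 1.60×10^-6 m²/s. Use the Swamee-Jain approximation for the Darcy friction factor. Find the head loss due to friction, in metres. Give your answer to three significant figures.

h_f ≈ 3.14 m

V = 4Q/(πD²) = 4·0.197/(π·0.500²) = 1.003 m/s
Re = VD/ν = 1.003·0.500/1.60×10^-6 = 3.14×10^5 → turbulent
ε/D = 0.0074/500 = 1.48×10^-5
Swamee-Jain: f = 0.01443
h_f = f(L/D)V²/(2g) = 0.01443·(2120/0.500)·1.003²/(2·9.81) = 3.140 m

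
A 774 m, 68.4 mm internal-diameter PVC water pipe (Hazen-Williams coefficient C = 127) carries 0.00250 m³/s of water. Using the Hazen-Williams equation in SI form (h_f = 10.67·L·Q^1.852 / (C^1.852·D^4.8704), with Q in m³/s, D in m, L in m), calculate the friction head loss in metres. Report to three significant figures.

h_f ≈ 7.51 m

h_f = 10.67·774·0.00250^1.852 / (127^1.852·0.0684^4.8704) = 7.506 m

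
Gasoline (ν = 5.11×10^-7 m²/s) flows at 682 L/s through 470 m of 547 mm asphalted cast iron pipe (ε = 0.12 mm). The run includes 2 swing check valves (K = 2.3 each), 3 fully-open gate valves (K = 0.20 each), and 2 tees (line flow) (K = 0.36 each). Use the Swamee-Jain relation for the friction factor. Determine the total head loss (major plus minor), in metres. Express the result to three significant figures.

H_L ≈ 7.84 m

V = 4Q/(πD²) = 2.902 m/s; V²/2g = 0.4293 m
Re = 3.11×10^6, ε/D = 2.19×10^-4 → f = 0.01437 (Swamee-Jain)
Major: h_f = f(L/D)·V²/2g = 0.01437·859.2·0.4293 = 5.302 m
Minor: ΣK = 5.92; h_m = ΣK·V²/2g = 2.541 m
Total H_L = 5.302 + 2.541 = 7.843 m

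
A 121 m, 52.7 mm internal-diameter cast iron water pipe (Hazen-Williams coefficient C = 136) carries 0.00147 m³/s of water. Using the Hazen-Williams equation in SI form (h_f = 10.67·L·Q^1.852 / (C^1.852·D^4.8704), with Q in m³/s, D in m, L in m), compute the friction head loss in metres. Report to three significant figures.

h_f = 10.67·121·0.00147^1.852 / (136^1.852·0.0527^4.8704) = 1.377 m

h_f ≈ 1.38 m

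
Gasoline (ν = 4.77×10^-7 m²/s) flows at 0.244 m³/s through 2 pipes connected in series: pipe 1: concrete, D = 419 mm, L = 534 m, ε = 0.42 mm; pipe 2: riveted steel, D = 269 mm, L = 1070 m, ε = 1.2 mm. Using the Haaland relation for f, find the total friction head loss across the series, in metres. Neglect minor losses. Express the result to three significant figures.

H ≈ 114 m

Pipe 1: V = 1.770 m/s, Re = 1.55×10^6, ε/D = 0.00100, f = 0.01986, h_1 = f(L/D)V²/2g = 4.039 m
Pipe 2: V = 4.293 m/s, Re = 2.42×10^6, ε/D = 0.00446, f = 0.02944, h_2 = f(L/D)V²/2g = 110.0 m
Series → Q common, losses add: H = Σh = 114.1 m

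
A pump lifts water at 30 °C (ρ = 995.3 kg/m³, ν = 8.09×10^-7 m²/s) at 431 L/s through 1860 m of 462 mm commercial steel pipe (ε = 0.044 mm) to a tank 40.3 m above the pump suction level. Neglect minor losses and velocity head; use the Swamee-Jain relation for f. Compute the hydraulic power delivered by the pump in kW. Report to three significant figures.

V = 4Q/(πD²) = 2.571 m/s; Re = 1.47×10^6; ε/D = 9.52×10^-5; f = 0.01305
h_f = f(L/D)V²/2g = 17.69 m
Total head H = z + h_f = 40.3 + 17.69 = 57.99 m
P_hyd = ρgQH = 995.3·9.81·0.431·57.99 = 244.1 kW

P_hyd ≈ 244 kW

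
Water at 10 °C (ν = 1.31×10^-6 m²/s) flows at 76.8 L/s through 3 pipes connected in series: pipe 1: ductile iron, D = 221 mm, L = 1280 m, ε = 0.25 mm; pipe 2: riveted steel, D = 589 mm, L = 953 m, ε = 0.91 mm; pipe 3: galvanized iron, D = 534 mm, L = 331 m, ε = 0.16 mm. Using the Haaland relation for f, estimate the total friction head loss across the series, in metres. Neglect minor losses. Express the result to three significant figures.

Pipe 1: V = 2.002 m/s, Re = 3.38×10^5, ε/D = 0.00113, f = 0.02098, h_1 = f(L/D)V²/2g = 24.82 m
Pipe 2: V = 0.2819 m/s, Re = 1.27×10^5, ε/D = 0.00154, f = 0.02336, h_2 = f(L/D)V²/2g = 0.1531 m
Pipe 3: V = 0.3429 m/s, Re = 1.40×10^5, ε/D = 3.00×10^-4, f = 0.01829, h_3 = f(L/D)V²/2g = 0.06796 m
Series → Q common, losses add: H = Σh = 25.04 m

H ≈ 25.0 m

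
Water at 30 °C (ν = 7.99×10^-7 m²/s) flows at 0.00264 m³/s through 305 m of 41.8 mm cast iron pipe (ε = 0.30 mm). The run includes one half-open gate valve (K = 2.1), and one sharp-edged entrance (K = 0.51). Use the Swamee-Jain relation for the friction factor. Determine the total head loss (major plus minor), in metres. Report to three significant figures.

V = 4Q/(πD²) = 1.924 m/s; V²/2g = 0.1886 m
Re = 1.01×10^5, ε/D = 0.00718 → f = 0.03497 (Swamee-Jain)
Major: h_f = f(L/D)·V²/2g = 0.03497·7297·0.1886 = 48.14 m
Minor: ΣK = 2.61; h_m = ΣK·V²/2g = 0.4923 m
Total H_L = 48.14 + 0.4923 = 48.63 m

H_L ≈ 48.6 m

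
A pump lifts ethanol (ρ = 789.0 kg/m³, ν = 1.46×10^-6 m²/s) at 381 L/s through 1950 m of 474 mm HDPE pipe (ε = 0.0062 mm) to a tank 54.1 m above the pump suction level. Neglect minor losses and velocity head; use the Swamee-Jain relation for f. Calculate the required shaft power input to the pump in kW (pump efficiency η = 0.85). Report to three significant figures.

P_shaft ≈ 230 kW

V = 4Q/(πD²) = 2.159 m/s; Re = 7.01×10^5; ε/D = 1.31×10^-5; f = 0.01259
h_f = f(L/D)V²/2g = 12.31 m
Total head H = z + h_f = 54.1 + 12.31 = 66.41 m
P_hyd = ρgQH = 789.0·9.81·0.381·66.41 = 195.8 kW
P_shaft = P_hyd/η = 195.8/0.85 = 230.4 kW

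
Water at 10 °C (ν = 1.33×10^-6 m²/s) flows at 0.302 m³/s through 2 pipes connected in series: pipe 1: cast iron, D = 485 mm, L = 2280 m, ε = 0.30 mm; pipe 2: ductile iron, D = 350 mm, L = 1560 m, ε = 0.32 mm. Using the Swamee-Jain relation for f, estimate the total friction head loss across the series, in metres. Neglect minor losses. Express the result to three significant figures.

H ≈ 55.9 m

Pipe 1: V = 1.635 m/s, Re = 5.96×10^5, ε/D = 6.19×10^-4, f = 0.01835, h_1 = f(L/D)V²/2g = 11.75 m
Pipe 2: V = 3.139 m/s, Re = 8.26×10^5, ε/D = 9.14×10^-4, f = 0.01971, h_2 = f(L/D)V²/2g = 44.11 m
Series → Q common, losses add: H = Σh = 55.85 m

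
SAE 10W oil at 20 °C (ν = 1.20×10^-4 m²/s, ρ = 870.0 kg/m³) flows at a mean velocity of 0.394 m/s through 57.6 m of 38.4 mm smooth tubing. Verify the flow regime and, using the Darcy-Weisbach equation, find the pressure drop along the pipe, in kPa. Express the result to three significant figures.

Δp ≈ 51.4 kPa

Re = VD/ν = 0.394·0.03840/1.20×10^-4 = 126 → laminar (Re < 2300)
f = 64/Re = 0.5076
h_f = f(L/D)V²/(2g) = 0.5076·(57.6/0.03840)·0.394²/(2·9.81) = 6.024 m
Δp = ρg·h_f = 870.0·9.81·6.024 = 51.42 kPa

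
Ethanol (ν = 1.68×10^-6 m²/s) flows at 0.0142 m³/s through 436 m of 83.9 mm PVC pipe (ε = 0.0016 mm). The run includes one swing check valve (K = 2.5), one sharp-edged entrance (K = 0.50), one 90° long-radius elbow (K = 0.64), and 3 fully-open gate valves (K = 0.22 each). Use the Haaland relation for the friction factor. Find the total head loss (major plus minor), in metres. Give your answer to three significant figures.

H_L ≈ 31.2 m

V = 4Q/(πD²) = 2.568 m/s; V²/2g = 0.3362 m
Re = 1.28×10^5, ε/D = 1.91×10^-5 → f = 0.01702 (Haaland)
Major: h_f = f(L/D)·V²/2g = 0.01702·5197·0.3362 = 29.74 m
Minor: ΣK = 4.30; h_m = ΣK·V²/2g = 1.446 m
Total H_L = 29.74 + 1.446 = 31.18 m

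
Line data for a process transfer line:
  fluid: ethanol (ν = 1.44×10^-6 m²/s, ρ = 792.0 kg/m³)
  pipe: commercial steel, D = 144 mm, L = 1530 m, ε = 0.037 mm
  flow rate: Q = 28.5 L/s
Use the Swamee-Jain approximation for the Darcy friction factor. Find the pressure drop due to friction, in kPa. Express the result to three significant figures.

V = 4Q/(πD²) = 4·0.0285/(π·0.144²) = 1.750 m/s
Re = VD/ν = 1.750·0.144/1.44×10^-6 = 1.75×10^5 → turbulent
ε/D = 0.037/144 = 2.57×10^-4
Swamee-Jain: f = 0.01781
h_f = f(L/D)V²/(2g) = 0.01781·(1530/0.144)·1.750²/(2·9.81) = 29.53 m
Δp = ρg·h_f = 792.0·9.81·29.53 = 229.5 kPa

Δp ≈ 229 kPa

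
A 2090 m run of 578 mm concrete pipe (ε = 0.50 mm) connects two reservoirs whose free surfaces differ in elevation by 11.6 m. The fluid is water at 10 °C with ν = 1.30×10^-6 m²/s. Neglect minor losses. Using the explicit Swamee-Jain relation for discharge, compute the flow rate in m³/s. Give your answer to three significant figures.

Swamee-Jain (Type II): Q = -0.965·√(gD⁵h_f/L)·ln[ε/(3.7D) + √(3.17ν²L/(gD³h_f))]
√(gD⁵h_f/L) = √(9.81·0.578⁵·11.6/2090) = 0.05927
ε/(3.7D) = 2.34×10^-4; √(3.17ν²L/(gD³h_f)) = 2.26×10^-5
Q = -0.965·0.05927·ln(2.564×10^-4) = 0.4729 m³/s
Check: V = 1.80 m/s, Re = 8.01×10^5, f = 0.01948, h_f = 11.7 m ≈ 11.6 m ✓

Q ≈ 0.473 m³/s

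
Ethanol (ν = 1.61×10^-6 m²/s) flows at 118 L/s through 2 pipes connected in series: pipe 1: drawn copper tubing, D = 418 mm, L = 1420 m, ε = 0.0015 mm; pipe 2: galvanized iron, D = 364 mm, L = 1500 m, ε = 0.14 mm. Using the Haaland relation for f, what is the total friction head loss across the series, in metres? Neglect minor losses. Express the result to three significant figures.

Pipe 1: V = 0.8599 m/s, Re = 2.23×10^5, ε/D = 3.59×10^-6, f = 0.01519, h_1 = f(L/D)V²/2g = 1.945 m
Pipe 2: V = 1.134 m/s, Re = 2.56×10^5, ε/D = 3.85×10^-4, f = 0.01759, h_2 = f(L/D)V²/2g = 4.752 m
Series → Q common, losses add: H = Σh = 6.697 m

H ≈ 6.70 m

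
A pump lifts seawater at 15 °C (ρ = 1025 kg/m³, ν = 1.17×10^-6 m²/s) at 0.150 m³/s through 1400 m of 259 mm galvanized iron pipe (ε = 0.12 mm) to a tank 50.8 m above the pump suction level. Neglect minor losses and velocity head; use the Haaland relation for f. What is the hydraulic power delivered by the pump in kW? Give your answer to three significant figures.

P_hyd ≈ 134 kW

V = 4Q/(πD²) = 2.847 m/s; Re = 6.30×10^5; ε/D = 4.63×10^-4; f = 0.01717
h_f = f(L/D)V²/2g = 38.34 m
Total head H = z + h_f = 50.8 + 38.34 = 89.14 m
P_hyd = ρgQH = 1025·9.81·0.150·89.14 = 134.5 kW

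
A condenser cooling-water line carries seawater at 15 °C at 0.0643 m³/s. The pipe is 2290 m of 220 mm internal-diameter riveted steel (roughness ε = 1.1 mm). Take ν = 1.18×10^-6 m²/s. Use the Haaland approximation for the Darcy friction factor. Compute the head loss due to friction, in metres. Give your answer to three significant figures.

V = 4Q/(πD²) = 4·0.0643/(π·0.220²) = 1.692 m/s
Re = VD/ν = 1.692·0.220/1.18×10^-6 = 3.15×10^5 → turbulent
ε/D = 1.1/220 = 0.00500
Haaland: f = 0.03070
h_f = f(L/D)V²/(2g) = 0.03070·(2290/0.220)·1.692²/(2·9.81) = 46.61 m

h_f ≈ 46.6 m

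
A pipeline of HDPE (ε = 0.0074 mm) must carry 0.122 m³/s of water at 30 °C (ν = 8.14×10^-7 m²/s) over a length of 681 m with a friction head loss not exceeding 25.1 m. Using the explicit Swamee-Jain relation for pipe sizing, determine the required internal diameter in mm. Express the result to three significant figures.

D ≈ 213 mm

Swamee-Jain (Type III): D = 0.66·[ε^1.25·(LQ²/(gh_f))^4.75 + ν·Q^9.4·(L/(gh_f))^5.2]^0.04
LQ²/(gh_f) = 0.04116; L/(gh_f) = 2.766
Term 1 = ε^1.25·(…)^4.75 = 1.01×10^-13; Term 2 = ν·Q^9.4·(…)^5.2 = 4.17×10^-13
D = 0.66·(1.01×10^-13 + 4.17×10^-13)^0.04 = 0.2129 m = 213 mm
Check: V = 3.43 m/s, Re = 8.96×10^5, f = 0.01256, h_f = 24.1 m ≈ 25.1 m ✓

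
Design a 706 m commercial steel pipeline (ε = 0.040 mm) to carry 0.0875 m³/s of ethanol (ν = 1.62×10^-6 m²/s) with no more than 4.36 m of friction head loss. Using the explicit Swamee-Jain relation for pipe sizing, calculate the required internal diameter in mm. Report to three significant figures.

Swamee-Jain (Type III): D = 0.66·[ε^1.25·(LQ²/(gh_f))^4.75 + ν·Q^9.4·(L/(gh_f))^5.2]^0.04
LQ²/(gh_f) = 0.1264; L/(gh_f) = 16.51
Term 1 = ε^1.25·(…)^4.75 = 1.72×10^-10; Term 2 = ν·Q^9.4·(…)^5.2 = 3.95×10^-10
D = 0.66·(1.72×10^-10 + 3.95×10^-10)^0.04 = 0.2816 m = 282 mm
Check: V = 1.40 m/s, Re = 2.44×10^5, f = 0.01625, h_f = 4.10 m ≈ 4.36 m ✓

D ≈ 282 mm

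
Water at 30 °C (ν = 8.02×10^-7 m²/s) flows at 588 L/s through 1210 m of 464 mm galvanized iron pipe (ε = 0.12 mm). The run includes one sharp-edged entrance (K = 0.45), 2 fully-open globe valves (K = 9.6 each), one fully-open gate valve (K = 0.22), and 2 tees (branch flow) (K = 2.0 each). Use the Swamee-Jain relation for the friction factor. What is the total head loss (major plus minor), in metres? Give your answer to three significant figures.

V = 4Q/(πD²) = 3.477 m/s; V²/2g = 0.6163 m
Re = 2.01×10^6, ε/D = 2.59×10^-4 → f = 0.01498 (Swamee-Jain)
Major: h_f = f(L/D)·V²/2g = 0.01498·2608·0.6163 = 24.07 m
Minor: ΣK = 23.9; h_m = ΣK·V²/2g = 14.71 m
Total H_L = 24.07 + 14.71 = 38.78 m

H_L ≈ 38.8 m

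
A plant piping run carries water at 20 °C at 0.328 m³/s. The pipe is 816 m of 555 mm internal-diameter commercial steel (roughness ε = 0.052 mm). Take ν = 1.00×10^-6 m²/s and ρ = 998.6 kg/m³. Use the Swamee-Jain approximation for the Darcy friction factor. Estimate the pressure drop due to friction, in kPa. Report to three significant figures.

V = 4Q/(πD²) = 4·0.328/(π·0.555²) = 1.356 m/s
Re = VD/ν = 1.356·0.555/1.00×10^-6 = 7.52×10^5 → turbulent
ε/D = 0.052/555 = 9.37×10^-5
Swamee-Jain: f = 0.01377
h_f = f(L/D)V²/(2g) = 0.01377·(816/0.555)·1.356²/(2·9.81) = 1.897 m
Δp = ρg·h_f = 998.6·9.81·1.897 = 18.58 kPa

Δp ≈ 18.6 kPa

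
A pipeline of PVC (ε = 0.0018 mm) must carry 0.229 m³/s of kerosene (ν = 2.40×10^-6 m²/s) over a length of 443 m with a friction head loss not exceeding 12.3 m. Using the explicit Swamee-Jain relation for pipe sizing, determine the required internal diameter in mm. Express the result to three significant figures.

D ≈ 296 mm

Swamee-Jain (Type III): D = 0.66·[ε^1.25·(LQ²/(gh_f))^4.75 + ν·Q^9.4·(L/(gh_f))^5.2]^0.04
LQ²/(gh_f) = 0.1925; L/(gh_f) = 3.671
Term 1 = ε^1.25·(…)^4.75 = 2.63×10^-11; Term 2 = ν·Q^9.4·(…)^5.2 = 1.99×10^-9
D = 0.66·(2.63×10^-11 + 1.99×10^-9)^0.04 = 0.2963 m = 296 mm
Check: V = 3.32 m/s, Re = 4.10×10^5, f = 0.01366, h_f = 11.5 m ≈ 12.3 m ✓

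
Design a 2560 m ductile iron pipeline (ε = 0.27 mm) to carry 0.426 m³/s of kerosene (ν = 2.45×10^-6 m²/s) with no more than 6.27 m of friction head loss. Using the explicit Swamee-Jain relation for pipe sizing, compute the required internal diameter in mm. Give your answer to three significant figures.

Swamee-Jain (Type III): D = 0.66·[ε^1.25·(LQ²/(gh_f))^4.75 + ν·Q^9.4·(L/(gh_f))^5.2]^0.04
LQ²/(gh_f) = 7.553; L/(gh_f) = 41.62
Term 1 = ε^1.25·(…)^4.75 = 0.513; Term 2 = ν·Q^9.4·(…)^5.2 = 0.212
D = 0.66·(0.513 + 0.212)^0.04 = 0.6516 m = 652 mm
Check: V = 1.28 m/s, Re = 3.40×10^5, f = 0.01765, h_f = 5.77 m ≈ 6.27 m ✓

D ≈ 652 mm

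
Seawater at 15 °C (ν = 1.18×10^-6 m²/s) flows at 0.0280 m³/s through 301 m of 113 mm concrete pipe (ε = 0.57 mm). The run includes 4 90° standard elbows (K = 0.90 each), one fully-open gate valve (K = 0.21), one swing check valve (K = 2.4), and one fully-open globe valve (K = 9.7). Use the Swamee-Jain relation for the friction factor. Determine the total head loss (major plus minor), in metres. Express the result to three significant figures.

H_L ≈ 39.1 m

V = 4Q/(πD²) = 2.792 m/s; V²/2g = 0.3973 m
Re = 2.67×10^5, ε/D = 0.00504 → f = 0.03095 (Swamee-Jain)
Major: h_f = f(L/D)·V²/2g = 0.03095·2664·0.3973 = 32.75 m
Minor: ΣK = 15.9; h_m = ΣK·V²/2g = 6.321 m
Total H_L = 32.75 + 6.321 = 39.07 m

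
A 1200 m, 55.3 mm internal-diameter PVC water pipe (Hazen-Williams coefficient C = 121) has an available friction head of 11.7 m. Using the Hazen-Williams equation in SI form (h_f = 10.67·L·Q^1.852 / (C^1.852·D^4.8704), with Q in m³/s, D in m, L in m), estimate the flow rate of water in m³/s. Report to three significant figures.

Rearranging: Q = [h_f·C^1.852·D^4.8704 / (10.67·L)]^(1/1.852)
Q = [11.7·121^1.852·0.0553^4.8704 / (10.67·1200)]^0.540 = 0.001366 m³/s

Q ≈ 0.00137 m³/s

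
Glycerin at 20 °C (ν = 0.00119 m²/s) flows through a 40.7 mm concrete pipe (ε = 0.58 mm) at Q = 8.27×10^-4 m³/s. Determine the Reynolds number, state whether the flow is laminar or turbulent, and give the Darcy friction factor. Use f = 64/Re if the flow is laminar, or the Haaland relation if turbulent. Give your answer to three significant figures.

Re ≈ 21.7; laminar; f = 64/Re ≈ 2.94

V = 4Q/(πD²) = 0.6357 m/s
Re = VD/ν = 0.6357·0.0407/0.00119 = 21.7
Re < 2300 → laminar → f = 64/Re = 2.944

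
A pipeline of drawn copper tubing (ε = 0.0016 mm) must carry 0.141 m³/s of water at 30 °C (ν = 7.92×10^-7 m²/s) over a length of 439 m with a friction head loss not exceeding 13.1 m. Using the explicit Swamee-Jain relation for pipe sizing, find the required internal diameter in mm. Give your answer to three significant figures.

Swamee-Jain (Type III): D = 0.66·[ε^1.25·(LQ²/(gh_f))^4.75 + ν·Q^9.4·(L/(gh_f))^5.2]^0.04
LQ²/(gh_f) = 0.06791; L/(gh_f) = 3.416
Term 1 = ε^1.25·(…)^4.75 = 1.61×10^-13; Term 2 = ν·Q^9.4·(…)^5.2 = 4.74×10^-12
D = 0.66·(1.61×10^-13 + 4.74×10^-12)^0.04 = 0.2329 m = 233 mm
Check: V = 3.31 m/s, Re = 9.73×10^5, f = 0.01183, h_f = 12.5 m ≈ 13.1 m ✓

D ≈ 233 mm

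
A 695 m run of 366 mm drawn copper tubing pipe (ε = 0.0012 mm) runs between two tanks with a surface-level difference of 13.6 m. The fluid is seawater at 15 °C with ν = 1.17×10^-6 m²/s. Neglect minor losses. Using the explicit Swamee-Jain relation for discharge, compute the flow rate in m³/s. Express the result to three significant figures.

Swamee-Jain (Type II): Q = -0.965·√(gD⁵h_f/L)·ln[ε/(3.7D) + √(3.17ν²L/(gD³h_f))]
√(gD⁵h_f/L) = √(9.81·0.366⁵·13.6/695) = 0.03551
ε/(3.7D) = 8.86×10^-7; √(3.17ν²L/(gD³h_f)) = 2.15×10^-5
Q = -0.965·0.03551·ln(2.236×10^-5) = 0.3669 m³/s
Check: V = 3.49 m/s, Re = 1.09×10^6, f = 0.01153, h_f = 13.6 m ≈ 13.6 m ✓

Q ≈ 0.367 m³/s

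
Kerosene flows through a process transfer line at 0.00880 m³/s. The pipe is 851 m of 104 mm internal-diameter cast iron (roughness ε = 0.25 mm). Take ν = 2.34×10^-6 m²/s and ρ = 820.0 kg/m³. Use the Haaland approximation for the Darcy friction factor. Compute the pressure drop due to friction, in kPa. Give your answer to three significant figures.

Δp ≈ 98.6 kPa

V = 4Q/(πD²) = 4·0.00880/(π·0.104²) = 1.036 m/s
Re = VD/ν = 1.036·0.104/2.34×10^-6 = 4.60×10^4 → turbulent
ε/D = 0.25/104 = 0.00240
Haaland: f = 0.02739
h_f = f(L/D)V²/(2g) = 0.02739·(851/0.104)·1.036²/(2·9.81) = 12.26 m
Δp = ρg·h_f = 820.0·9.81·12.26 = 98.61 kPa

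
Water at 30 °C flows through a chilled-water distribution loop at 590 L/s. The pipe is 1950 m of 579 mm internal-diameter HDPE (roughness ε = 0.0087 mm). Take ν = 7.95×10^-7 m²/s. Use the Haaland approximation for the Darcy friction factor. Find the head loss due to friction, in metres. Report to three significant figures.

h_f ≈ 9.55 m

V = 4Q/(πD²) = 4·0.590/(π·0.579²) = 2.241 m/s
Re = VD/ν = 2.241·0.579/7.95×10^-7 = 1.63×10^6 → turbulent
ε/D = 0.0087/579 = 1.50×10^-5
Haaland: f = 0.01108
h_f = f(L/D)V²/(2g) = 0.01108·(1950/0.579)·2.241²/(2·9.81) = 9.547 m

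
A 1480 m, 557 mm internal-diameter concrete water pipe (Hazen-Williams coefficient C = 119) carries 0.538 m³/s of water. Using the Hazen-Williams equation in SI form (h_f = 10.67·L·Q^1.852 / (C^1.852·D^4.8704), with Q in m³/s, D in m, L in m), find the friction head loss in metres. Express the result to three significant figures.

h_f = 10.67·1480·0.538^1.852 / (119^1.852·0.557^4.8704) = 12.41 m

h_f ≈ 12.4 m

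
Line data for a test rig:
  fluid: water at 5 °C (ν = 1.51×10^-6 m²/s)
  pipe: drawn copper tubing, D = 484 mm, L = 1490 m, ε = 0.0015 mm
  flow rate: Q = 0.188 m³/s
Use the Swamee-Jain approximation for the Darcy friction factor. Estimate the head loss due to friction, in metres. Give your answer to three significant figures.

h_f ≈ 2.32 m

V = 4Q/(πD²) = 4·0.188/(π·0.484²) = 1.022 m/s
Re = VD/ν = 1.022·0.484/1.51×10^-6 = 3.28×10^5 → turbulent
ε/D = 0.0015/484 = 3.10×10^-6
Swamee-Jain: f = 0.01418
h_f = f(L/D)V²/(2g) = 0.01418·(1490/0.484)·1.022²/(2·9.81) = 2.323 m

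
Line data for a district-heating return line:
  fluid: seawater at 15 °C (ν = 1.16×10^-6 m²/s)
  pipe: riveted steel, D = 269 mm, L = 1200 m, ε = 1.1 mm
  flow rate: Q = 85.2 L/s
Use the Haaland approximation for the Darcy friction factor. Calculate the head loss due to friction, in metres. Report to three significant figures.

V = 4Q/(πD²) = 4·0.0852/(π·0.269²) = 1.499 m/s
Re = VD/ν = 1.499·0.269/1.16×10^-6 = 3.48×10^5 → turbulent
ε/D = 1.1/269 = 0.00409
Haaland: f = 0.02894
h_f = f(L/D)V²/(2g) = 0.02894·(1200/0.269)·1.499²/(2·9.81) = 14.79 m

h_f ≈ 14.8 m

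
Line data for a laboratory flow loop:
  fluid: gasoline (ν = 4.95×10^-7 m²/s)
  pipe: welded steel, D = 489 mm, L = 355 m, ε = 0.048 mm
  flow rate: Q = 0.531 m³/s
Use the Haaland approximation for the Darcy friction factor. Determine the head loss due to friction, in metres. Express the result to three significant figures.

h_f ≈ 3.70 m

V = 4Q/(πD²) = 4·0.531/(π·0.489²) = 2.827 m/s
Re = VD/ν = 2.827·0.489/4.95×10^-7 = 2.79×10^6 → turbulent
ε/D = 0.048/489 = 9.82×10^-5
Haaland: f = 0.01251
h_f = f(L/D)V²/(2g) = 0.01251·(355/0.489)·2.827²/(2·9.81) = 3.701 m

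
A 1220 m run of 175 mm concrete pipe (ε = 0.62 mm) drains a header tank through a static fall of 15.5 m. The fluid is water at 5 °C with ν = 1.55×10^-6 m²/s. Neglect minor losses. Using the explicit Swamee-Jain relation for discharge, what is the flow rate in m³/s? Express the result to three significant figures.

Swamee-Jain (Type II): Q = -0.965·√(gD⁵h_f/L)·ln[ε/(3.7D) + √(3.17ν²L/(gD³h_f))]
√(gD⁵h_f/L) = √(9.81·0.175⁵·15.5/1220) = 0.004523
ε/(3.7D) = 9.58×10^-4; √(3.17ν²L/(gD³h_f)) = 1.07×10^-4
Q = -0.965·0.004523·ln(0.001064) = 0.02988 m³/s
Check: V = 1.24 m/s, Re = 1.40×10^5, f = 0.02849, h_f = 15.6 m ≈ 15.5 m ✓

Q ≈ 0.0299 m³/s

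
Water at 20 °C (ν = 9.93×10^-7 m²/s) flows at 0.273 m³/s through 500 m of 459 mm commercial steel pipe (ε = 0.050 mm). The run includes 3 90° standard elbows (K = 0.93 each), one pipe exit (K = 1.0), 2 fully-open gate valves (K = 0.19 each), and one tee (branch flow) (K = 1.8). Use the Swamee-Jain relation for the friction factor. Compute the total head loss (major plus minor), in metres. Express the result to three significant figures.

H_L ≈ 2.94 m

V = 4Q/(πD²) = 1.650 m/s; V²/2g = 0.1387 m
Re = 7.63×10^5, ε/D = 1.09×10^-4 → f = 0.01396 (Swamee-Jain)
Major: h_f = f(L/D)·V²/2g = 0.01396·1089·0.1387 = 2.110 m
Minor: ΣK = 5.97; h_m = ΣK·V²/2g = 0.8283 m
Total H_L = 2.110 + 0.8283 = 2.938 m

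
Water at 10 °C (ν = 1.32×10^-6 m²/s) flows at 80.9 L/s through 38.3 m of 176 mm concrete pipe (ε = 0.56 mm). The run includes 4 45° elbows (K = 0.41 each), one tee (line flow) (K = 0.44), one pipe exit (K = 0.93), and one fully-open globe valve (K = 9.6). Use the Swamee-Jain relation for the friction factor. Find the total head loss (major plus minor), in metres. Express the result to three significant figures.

V = 4Q/(πD²) = 3.325 m/s; V²/2g = 0.5636 m
Re = 4.43×10^5, ε/D = 0.00318 → f = 0.02701 (Swamee-Jain)
Major: h_f = f(L/D)·V²/2g = 0.02701·217.6·0.5636 = 3.313 m
Minor: ΣK = 12.6; h_m = ΣK·V²/2g = 7.107 m
Total H_L = 3.313 + 7.107 = 10.42 m

H_L ≈ 10.4 m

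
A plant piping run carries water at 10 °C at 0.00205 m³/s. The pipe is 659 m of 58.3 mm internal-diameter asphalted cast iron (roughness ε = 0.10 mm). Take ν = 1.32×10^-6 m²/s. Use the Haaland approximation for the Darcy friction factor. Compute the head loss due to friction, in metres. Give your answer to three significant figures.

h_f ≈ 9.10 m

V = 4Q/(πD²) = 4·0.00205/(π·0.0583²) = 0.7679 m/s
Re = VD/ν = 0.7679·0.0583/1.32×10^-6 = 3.39×10^4 → turbulent
ε/D = 0.10/58.3 = 0.00172
Haaland: f = 0.02678
h_f = f(L/D)V²/(2g) = 0.02678·(659/0.0583)·0.7679²/(2·9.81) = 9.098 m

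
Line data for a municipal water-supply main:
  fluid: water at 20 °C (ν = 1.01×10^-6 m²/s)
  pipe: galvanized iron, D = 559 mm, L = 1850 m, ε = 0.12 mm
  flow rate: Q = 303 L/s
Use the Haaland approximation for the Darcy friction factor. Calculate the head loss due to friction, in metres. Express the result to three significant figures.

V = 4Q/(πD²) = 4·0.303/(π·0.559²) = 1.235 m/s
Re = VD/ν = 1.235·0.559/1.01×10^-6 = 6.83×10^5 → turbulent
ε/D = 0.12/559 = 2.15×10^-4
Haaland: f = 0.01508
h_f = f(L/D)V²/(2g) = 0.01508·(1850/0.559)·1.235²/(2·9.81) = 3.878 m

h_f ≈ 3.88 m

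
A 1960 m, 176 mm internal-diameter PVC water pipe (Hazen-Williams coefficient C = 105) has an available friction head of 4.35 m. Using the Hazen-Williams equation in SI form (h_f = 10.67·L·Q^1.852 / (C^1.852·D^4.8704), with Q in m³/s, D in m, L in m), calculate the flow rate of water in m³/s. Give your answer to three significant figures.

Rearranging: Q = [h_f·C^1.852·D^4.8704 / (10.67·L)]^(1/1.852)
Q = [4.35·105^1.852·0.176^4.8704 / (10.67·1960)]^0.540 = 0.01119 m³/s

Q ≈ 0.0112 m³/s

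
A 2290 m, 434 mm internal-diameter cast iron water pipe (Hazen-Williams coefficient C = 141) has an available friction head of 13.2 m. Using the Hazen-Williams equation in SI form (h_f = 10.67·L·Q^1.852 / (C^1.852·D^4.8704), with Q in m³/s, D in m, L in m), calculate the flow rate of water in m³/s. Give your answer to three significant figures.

Rearranging: Q = [h_f·C^1.852·D^4.8704 / (10.67·L)]^(1/1.852)
Q = [13.2·141^1.852·0.434^4.8704 / (10.67·2290)]^0.540 = 0.2702 m³/s

Q ≈ 0.270 m³/s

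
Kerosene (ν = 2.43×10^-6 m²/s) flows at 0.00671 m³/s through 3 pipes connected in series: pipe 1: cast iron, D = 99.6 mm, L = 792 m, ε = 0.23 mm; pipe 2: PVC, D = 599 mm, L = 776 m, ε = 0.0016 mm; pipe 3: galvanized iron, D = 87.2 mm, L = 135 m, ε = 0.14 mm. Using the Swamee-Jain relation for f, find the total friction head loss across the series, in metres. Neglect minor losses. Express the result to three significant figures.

H ≈ 11.2 m

Pipe 1: V = 0.8612 m/s, Re = 3.53×10^4, ε/D = 0.00231, f = 0.02846, h_1 = f(L/D)V²/2g = 8.557 m
Pipe 2: V = 0.02381 m/s, Re = 5870, ε/D = 2.67×10^-6, f = 0.03607, h_2 = f(L/D)V²/2g = 0.001350 m
Pipe 3: V = 1.124 m/s, Re = 4.03×10^4, ε/D = 0.00161, f = 0.02647, h_3 = f(L/D)V²/2g = 2.637 m
Series → Q common, losses add: H = Σh = 11.19 m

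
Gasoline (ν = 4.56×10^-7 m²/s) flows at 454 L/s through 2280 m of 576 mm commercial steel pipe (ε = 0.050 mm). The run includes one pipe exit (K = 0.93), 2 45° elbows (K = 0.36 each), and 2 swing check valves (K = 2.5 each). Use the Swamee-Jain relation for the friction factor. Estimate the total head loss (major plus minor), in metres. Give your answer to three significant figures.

V = 4Q/(πD²) = 1.742 m/s; V²/2g = 0.1547 m
Re = 2.20×10^6, ε/D = 8.68×10^-5 → f = 0.01257 (Swamee-Jain)
Major: h_f = f(L/D)·V²/2g = 0.01257·3958·0.1547 = 7.698 m
Minor: ΣK = 6.65; h_m = ΣK·V²/2g = 1.029 m
Total H_L = 7.698 + 1.029 = 8.727 m

H_L ≈ 8.73 m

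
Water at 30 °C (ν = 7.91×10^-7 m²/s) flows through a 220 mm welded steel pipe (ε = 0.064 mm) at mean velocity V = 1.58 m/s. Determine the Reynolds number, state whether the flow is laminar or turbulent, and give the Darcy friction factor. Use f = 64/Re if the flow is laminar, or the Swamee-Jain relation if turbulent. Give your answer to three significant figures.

Re = VD/ν = 1.580·0.220/7.91×10^-7 = 4.39×10^5
Re > 4000 → turbulent; ε/D = 2.91×10^-4
Swamee-Jain: f = 0.01645

Re ≈ 4.39×10^5; turbulent; f ≈ 0.0165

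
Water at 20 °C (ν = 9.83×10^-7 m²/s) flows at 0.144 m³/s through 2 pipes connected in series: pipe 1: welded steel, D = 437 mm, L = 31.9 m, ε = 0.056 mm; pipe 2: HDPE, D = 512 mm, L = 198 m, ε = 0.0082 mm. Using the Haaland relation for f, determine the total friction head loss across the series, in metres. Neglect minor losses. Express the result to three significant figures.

H ≈ 0.186 m

Pipe 1: V = 0.9601 m/s, Re = 4.27×10^5, ε/D = 1.28×10^-4, f = 0.01482, h_1 = f(L/D)V²/2g = 0.05084 m
Pipe 2: V = 0.6994 m/s, Re = 3.64×10^5, ε/D = 1.60×10^-5, f = 0.01399, h_2 = f(L/D)V²/2g = 0.1348 m
Series → Q common, losses add: H = Σh = 0.1857 m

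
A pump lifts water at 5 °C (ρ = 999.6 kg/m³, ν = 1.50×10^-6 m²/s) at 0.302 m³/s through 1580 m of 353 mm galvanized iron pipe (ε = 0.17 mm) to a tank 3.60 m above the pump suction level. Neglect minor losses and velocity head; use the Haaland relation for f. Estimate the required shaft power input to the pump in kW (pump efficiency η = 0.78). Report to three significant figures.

V = 4Q/(πD²) = 3.086 m/s; Re = 7.26×10^5; ε/D = 4.82×10^-4; f = 0.01721
h_f = f(L/D)V²/2g = 37.37 m
Total head H = z + h_f = 3.60 + 37.37 = 40.97 m
P_hyd = ρgQH = 999.6·9.81·0.302·40.97 = 121.3 kW
P_shaft = P_hyd/η = 121.3/0.78 = 155.6 kW

P_shaft ≈ 156 kW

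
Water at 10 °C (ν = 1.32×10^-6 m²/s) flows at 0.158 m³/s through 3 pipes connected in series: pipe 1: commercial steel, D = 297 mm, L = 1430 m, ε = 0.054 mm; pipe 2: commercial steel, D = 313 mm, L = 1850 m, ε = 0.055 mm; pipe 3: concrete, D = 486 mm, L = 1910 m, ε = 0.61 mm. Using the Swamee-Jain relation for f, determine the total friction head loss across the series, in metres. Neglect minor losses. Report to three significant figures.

H ≈ 42.1 m

Pipe 1: V = 2.281 m/s, Re = 5.13×10^5, ε/D = 1.82×10^-4, f = 0.01530, h_1 = f(L/D)V²/2g = 19.53 m
Pipe 2: V = 2.053 m/s, Re = 4.87×10^5, ε/D = 1.76×10^-4, f = 0.01532, h_2 = f(L/D)V²/2g = 19.45 m
Pipe 3: V = 0.8517 m/s, Re = 3.14×10^5, ε/D = 0.00126, f = 0.02171, h_3 = f(L/D)V²/2g = 3.155 m
Series → Q common, losses add: H = Σh = 42.14 m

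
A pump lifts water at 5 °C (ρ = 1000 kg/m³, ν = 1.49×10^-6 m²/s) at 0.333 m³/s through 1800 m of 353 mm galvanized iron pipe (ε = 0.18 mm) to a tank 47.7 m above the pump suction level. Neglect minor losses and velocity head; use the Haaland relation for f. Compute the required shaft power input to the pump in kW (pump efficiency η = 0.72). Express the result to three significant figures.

V = 4Q/(πD²) = 3.403 m/s; Re = 8.06×10^5; ε/D = 5.10×10^-4; f = 0.01734
h_f = f(L/D)V²/2g = 52.17 m
Total head H = z + h_f = 47.7 + 52.17 = 99.87 m
P_hyd = ρgQH = 1000·9.81·0.333·99.87 = 326.3 kW
P_shaft = P_hyd/η = 326.3/0.72 = 453.1 kW

P_shaft ≈ 453 kW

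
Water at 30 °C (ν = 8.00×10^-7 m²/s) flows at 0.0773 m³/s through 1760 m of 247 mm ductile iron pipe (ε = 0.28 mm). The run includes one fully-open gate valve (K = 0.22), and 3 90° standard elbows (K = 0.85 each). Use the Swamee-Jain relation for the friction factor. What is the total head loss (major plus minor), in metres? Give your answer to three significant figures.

H_L ≈ 20.1 m

V = 4Q/(πD²) = 1.613 m/s; V²/2g = 0.1326 m
Re = 4.98×10^5, ε/D = 0.00113 → f = 0.02092 (Swamee-Jain)
Major: h_f = f(L/D)·V²/2g = 0.02092·7126·0.1326 = 19.77 m
Minor: ΣK = 2.77; h_m = ΣK·V²/2g = 0.3674 m
Total H_L = 19.77 + 0.3674 = 20.14 m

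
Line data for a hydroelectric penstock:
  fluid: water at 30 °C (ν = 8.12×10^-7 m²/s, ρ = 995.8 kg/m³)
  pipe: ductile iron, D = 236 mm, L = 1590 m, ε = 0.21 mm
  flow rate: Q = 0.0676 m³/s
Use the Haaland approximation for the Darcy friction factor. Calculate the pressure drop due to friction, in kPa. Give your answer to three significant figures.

Δp ≈ 158 kPa

V = 4Q/(πD²) = 4·0.0676/(π·0.236²) = 1.545 m/s
Re = VD/ν = 1.545·0.236/8.12×10^-7 = 4.49×10^5 → turbulent
ε/D = 0.21/236 = 8.90×10^-4
Haaland: f = 0.01976
h_f = f(L/D)V²/(2g) = 0.01976·(1590/0.236)·1.545²/(2·9.81) = 16.20 m
Δp = ρg·h_f = 995.8·9.81·16.20 = 158.3 kPa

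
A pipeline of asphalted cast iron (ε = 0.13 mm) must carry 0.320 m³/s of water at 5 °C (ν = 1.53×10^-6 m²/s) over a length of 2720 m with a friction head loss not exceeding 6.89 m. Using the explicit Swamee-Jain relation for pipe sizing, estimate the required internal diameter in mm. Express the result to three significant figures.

D ≈ 563 mm

Swamee-Jain (Type III): D = 0.66·[ε^1.25·(LQ²/(gh_f))^4.75 + ν·Q^9.4·(L/(gh_f))^5.2]^0.04
LQ²/(gh_f) = 4.121; L/(gh_f) = 40.24
Term 1 = ε^1.25·(…)^4.75 = 0.0116; Term 2 = ν·Q^9.4·(…)^5.2 = 0.00754
D = 0.66·(0.0116 + 0.00754)^0.04 = 0.5634 m = 563 mm
Check: V = 1.28 m/s, Re = 4.73×10^5, f = 0.01586, h_f = 6.43 m ≈ 6.89 m ✓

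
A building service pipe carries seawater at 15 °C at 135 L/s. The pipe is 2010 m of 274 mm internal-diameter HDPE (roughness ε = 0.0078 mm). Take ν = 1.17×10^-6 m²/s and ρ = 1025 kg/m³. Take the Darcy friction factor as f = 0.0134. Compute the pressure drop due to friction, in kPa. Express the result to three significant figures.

Δp ≈ 264 kPa

V = 4Q/(πD²) = 4·0.135/(π·0.274²) = 2.290 m/s
h_f = f(L/D)V²/(2g) = 0.01340·(2010/0.274)·2.290²/(2·9.81) = 26.26 m
Δp = ρg·h_f = 1025·9.81·26.26 = 264.1 kPa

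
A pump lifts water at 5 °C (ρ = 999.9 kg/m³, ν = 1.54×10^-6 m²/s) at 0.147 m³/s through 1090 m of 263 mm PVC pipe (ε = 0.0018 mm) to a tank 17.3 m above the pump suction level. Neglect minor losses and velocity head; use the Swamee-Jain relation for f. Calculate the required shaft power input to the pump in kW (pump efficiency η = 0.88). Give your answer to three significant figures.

P_shaft ≈ 62.3 kW

V = 4Q/(πD²) = 2.706 m/s; Re = 4.62×10^5; ε/D = 6.84×10^-6; f = 0.01338
h_f = f(L/D)V²/2g = 20.70 m
Total head H = z + h_f = 17.3 + 20.70 = 38.00 m
P_hyd = ρgQH = 999.9·9.81·0.147·38.00 = 54.79 kW
P_shaft = P_hyd/η = 54.79/0.88 = 62.26 kW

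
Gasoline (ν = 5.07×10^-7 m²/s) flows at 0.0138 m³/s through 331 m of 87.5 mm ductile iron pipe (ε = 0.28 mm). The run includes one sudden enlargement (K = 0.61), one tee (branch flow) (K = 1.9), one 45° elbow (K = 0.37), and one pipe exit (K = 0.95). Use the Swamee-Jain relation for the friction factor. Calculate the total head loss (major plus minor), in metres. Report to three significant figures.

H_L ≈ 28.5 m

V = 4Q/(πD²) = 2.295 m/s; V²/2g = 0.2684 m
Re = 3.96×10^5, ε/D = 0.00320 → f = 0.02710 (Swamee-Jain)
Major: h_f = f(L/D)·V²/2g = 0.02710·3783·0.2684 = 27.52 m
Minor: ΣK = 3.83; h_m = ΣK·V²/2g = 1.028 m
Total H_L = 27.52 + 1.028 = 28.54 m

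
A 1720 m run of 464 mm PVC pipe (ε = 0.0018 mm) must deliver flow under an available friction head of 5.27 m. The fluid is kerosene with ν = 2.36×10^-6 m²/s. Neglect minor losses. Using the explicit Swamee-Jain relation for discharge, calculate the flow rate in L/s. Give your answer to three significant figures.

Q ≈ 232 L/s

Swamee-Jain (Type II): Q = -0.965·√(gD⁵h_f/L)·ln[ε/(3.7D) + √(3.17ν²L/(gD³h_f))]
√(gD⁵h_f/L) = √(9.81·0.464⁵·5.27/1720) = 0.02543
ε/(3.7D) = 1.05×10^-6; √(3.17ν²L/(gD³h_f)) = 7.67×10^-5
Q = -0.965·0.02543·ln(7.773×10^-5) = 0.2322 m³/s
Check: V = 1.37 m/s, Re = 2.70×10^5, f = 0.01471, h_f = 5.24 m ≈ 5.27 m ✓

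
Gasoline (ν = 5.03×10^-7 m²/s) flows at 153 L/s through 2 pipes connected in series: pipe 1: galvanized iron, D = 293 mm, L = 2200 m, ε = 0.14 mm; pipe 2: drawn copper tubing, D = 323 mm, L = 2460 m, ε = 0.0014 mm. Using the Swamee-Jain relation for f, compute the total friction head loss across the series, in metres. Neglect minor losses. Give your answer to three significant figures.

Pipe 1: V = 2.269 m/s, Re = 1.32×10^6, ε/D = 4.78×10^-4, f = 0.01702, h_1 = f(L/D)V²/2g = 33.53 m
Pipe 2: V = 1.867 m/s, Re = 1.20×10^6, ε/D = 4.33×10^-6, f = 0.01138, h_2 = f(L/D)V²/2g = 15.40 m
Series → Q common, losses add: H = Σh = 48.94 m

H ≈ 48.9 m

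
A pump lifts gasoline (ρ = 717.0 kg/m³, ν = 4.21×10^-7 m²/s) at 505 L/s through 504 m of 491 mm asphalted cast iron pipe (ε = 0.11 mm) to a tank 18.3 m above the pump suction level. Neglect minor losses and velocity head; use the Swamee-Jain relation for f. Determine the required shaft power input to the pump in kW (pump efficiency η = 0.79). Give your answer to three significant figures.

V = 4Q/(πD²) = 2.667 m/s; Re = 3.11×10^6; ε/D = 2.24×10^-4; f = 0.01443
h_f = f(L/D)V²/2g = 5.370 m
Total head H = z + h_f = 18.3 + 5.370 = 23.67 m
P_hyd = ρgQH = 717.0·9.81·0.505·23.67 = 84.08 kW
P_shaft = P_hyd/η = 84.08/0.79 = 106.4 kW

P_shaft ≈ 106 kW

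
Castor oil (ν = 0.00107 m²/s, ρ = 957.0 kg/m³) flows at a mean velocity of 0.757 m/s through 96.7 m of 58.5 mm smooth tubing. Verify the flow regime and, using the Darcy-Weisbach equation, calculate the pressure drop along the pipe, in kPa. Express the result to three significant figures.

Re = VD/ν = 0.757·0.05850/0.00107 = 41.4 → laminar (Re < 2300)
f = 64/Re = 1.546
h_f = f(L/D)V²/(2g) = 1.546·(96.7/0.05850)·0.757²/(2·9.81) = 74.66 m
Δp = ρg·h_f = 957.0·9.81·74.66 = 700.9 kPa

Δp ≈ 701 kPa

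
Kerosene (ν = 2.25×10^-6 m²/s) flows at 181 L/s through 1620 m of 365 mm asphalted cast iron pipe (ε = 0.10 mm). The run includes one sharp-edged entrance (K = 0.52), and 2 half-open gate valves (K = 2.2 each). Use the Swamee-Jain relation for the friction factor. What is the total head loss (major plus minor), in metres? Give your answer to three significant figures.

H_L ≈ 12.2 m

V = 4Q/(πD²) = 1.730 m/s; V²/2g = 0.1525 m
Re = 2.81×10^5, ε/D = 2.74×10^-4 → f = 0.01699 (Swamee-Jain)
Major: h_f = f(L/D)·V²/2g = 0.01699·4438·0.1525 = 11.50 m
Minor: ΣK = 4.92; h_m = ΣK·V²/2g = 0.7504 m
Total H_L = 11.50 + 0.7504 = 12.25 m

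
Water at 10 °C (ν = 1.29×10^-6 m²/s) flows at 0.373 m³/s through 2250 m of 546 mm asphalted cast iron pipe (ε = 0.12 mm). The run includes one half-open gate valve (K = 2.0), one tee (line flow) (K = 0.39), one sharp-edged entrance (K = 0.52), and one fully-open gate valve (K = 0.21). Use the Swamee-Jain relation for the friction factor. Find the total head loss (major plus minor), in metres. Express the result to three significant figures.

H_L ≈ 8.58 m

V = 4Q/(πD²) = 1.593 m/s; V²/2g = 0.1294 m
Re = 6.74×10^5, ε/D = 2.20×10^-4 → f = 0.01535 (Swamee-Jain)
Major: h_f = f(L/D)·V²/2g = 0.01535·4121·0.1294 = 8.180 m
Minor: ΣK = 3.12; h_m = ΣK·V²/2g = 0.4036 m
Total H_L = 8.180 + 0.4036 = 8.583 m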